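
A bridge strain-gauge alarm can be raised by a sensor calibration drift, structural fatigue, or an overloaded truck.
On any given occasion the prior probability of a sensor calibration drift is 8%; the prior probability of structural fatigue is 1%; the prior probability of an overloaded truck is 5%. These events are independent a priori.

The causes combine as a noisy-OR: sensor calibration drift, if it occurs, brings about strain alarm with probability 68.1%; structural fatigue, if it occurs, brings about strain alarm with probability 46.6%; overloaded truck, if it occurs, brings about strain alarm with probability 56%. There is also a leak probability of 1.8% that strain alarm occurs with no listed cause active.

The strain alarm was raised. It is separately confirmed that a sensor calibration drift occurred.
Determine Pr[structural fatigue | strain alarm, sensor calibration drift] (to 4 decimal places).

Pr[structural fatigue | strain alarm, sensor calibration drift] ≈ 0.0120

Under noisy-OR, P(strain alarm | causes) = 1 − (1−0.018)·∏(1−qᵢ) over the active causes.
For the numerator, keep only structural fatigue=true terms: 0.007911 + 0.000463 = 0.008374
Normalizer over all consistent configurations: 0.686742×0.99×0.95 + 0.862166×0.99×0.05 + 0.83272×0.01×0.95 + 0.926397×0.01×0.05 = 0.696932
Posterior = 0.008374 / 0.696932 ≈ 0.0120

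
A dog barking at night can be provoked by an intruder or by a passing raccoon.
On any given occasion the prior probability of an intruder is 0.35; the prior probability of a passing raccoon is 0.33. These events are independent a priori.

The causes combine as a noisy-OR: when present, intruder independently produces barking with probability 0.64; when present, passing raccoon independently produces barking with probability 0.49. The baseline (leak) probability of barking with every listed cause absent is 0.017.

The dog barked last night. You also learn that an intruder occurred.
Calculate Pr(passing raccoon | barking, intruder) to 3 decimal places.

Pr(passing raccoon | barking, intruder) ≈ 0.385

Under noisy-OR, P(barking | causes) = 1 − (1−0.017)·∏(1−qᵢ) over the active causes.
Numerator (weight on configurations with passing raccoon): 0.819521×0.33 = 0.270442
The normalizing constant is 0.64612×0.67 + 0.819521×0.33 = 0.703342
P(passing raccoon | barking, intruder) = 0.270442/0.703342 ≈ 0.385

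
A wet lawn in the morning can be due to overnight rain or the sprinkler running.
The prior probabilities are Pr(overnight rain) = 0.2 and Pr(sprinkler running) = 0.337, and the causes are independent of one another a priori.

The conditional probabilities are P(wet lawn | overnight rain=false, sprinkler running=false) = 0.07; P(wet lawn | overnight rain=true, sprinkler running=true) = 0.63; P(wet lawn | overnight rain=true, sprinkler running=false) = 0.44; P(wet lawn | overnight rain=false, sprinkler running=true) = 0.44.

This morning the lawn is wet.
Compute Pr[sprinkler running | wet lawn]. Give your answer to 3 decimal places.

Pr[sprinkler running | wet lawn] ≈ 0.628

Weight on sprinkler running=true, given the evidence: 0.118624 + 0.042462 = 0.161086
The normalizing constant is 0.07×0.8×0.663 + 0.44×0.8×0.337 + 0.44×0.2×0.663 + 0.63×0.2×0.337 = 0.256558
P(sprinkler running | wet lawn) = 0.161086/0.256558 ≈ 0.628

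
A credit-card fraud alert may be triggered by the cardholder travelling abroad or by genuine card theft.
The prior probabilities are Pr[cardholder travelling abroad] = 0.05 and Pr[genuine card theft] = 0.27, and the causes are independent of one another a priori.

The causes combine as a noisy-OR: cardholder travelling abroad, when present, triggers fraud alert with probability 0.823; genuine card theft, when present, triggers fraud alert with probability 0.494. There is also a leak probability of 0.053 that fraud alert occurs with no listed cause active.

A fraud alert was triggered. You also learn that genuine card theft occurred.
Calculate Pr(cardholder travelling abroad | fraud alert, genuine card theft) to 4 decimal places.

Pr(cardholder travelling abroad | fraud alert, genuine card theft) ≈ 0.0847

Under noisy-OR, P(fraud alert | causes) = 1 − (1−0.053)·∏(1−qᵢ) over the active causes.
P(fraud alert | genuine card theft) = 0.520818·0.95 + 0.915185·0.05 = 0.494777 + 0.045759 = 0.540536
The cardholder travelling abroad-present share is 0.915185·0.05 = 0.045759.
Hence the posterior is 0.045759/0.540536 ≈ 0.0847.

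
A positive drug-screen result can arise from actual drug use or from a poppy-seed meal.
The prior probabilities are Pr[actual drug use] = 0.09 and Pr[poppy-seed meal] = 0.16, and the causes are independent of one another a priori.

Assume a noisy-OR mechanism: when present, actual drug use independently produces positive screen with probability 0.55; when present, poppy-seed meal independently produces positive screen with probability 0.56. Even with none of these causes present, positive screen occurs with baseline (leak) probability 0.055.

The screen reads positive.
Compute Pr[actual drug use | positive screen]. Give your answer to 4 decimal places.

Under noisy-OR, P(positive screen | causes) = 1 − (1−0.055)·∏(1−qᵢ) over the active causes.
P(positive screen) = 0.055*0.91*0.84 + 0.5842*0.91*0.16 + 0.57475*0.09*0.84 + 0.81289*0.09*0.16 = 0.042042 + 0.085060 + 0.043451 + 0.011706 = 0.182259
Of this, 0.055157 comes from 0.043451 + 0.011706 (the actual drug use=true cases).
P(actual drug use | positive screen) = 0.055157 / 0.182259 ≈ 0.3026

Pr[actual drug use | positive screen] ≈ 0.3026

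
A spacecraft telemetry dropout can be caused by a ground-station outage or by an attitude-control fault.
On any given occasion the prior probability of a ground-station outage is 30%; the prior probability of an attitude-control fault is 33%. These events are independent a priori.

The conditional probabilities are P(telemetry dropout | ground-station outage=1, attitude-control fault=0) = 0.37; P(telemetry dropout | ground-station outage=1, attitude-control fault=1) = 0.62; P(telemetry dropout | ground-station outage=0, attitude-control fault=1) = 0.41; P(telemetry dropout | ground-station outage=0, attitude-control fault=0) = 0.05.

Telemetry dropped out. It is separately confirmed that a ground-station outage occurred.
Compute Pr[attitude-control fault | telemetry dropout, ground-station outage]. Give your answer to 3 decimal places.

Pr[attitude-control fault | telemetry dropout, ground-station outage] ≈ 0.452

Enumerate both values of attitude-control fault and weight by the priors:
  P(telemetry dropout | ground-station outage) = 0.37*0.67 + 0.62*0.33
        = 0.247900 + 0.204600 = 0.452500
The terms with attitude-control fault present sum to 0.204600, so
  P(attitude-control fault | telemetry dropout, ground-station outage) = 0.204600 / 0.452500 ≈ 0.452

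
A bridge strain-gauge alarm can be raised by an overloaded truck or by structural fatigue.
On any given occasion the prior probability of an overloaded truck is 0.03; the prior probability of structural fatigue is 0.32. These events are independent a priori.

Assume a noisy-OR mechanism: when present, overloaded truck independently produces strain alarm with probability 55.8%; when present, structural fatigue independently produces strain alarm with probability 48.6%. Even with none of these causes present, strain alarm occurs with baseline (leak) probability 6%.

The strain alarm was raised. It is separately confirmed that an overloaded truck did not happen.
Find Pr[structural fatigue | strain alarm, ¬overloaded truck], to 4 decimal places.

Under noisy-OR, P(strain alarm | causes) = 1 − (1−0.06)·∏(1−qᵢ) over the active causes.
Enumerate both values of structural fatigue and weight by the priors:
  P(strain alarm | ¬overloaded truck) = 0.06*0.68 + 0.51684*0.32
        = 0.040800 + 0.165389 = 0.206189
Configurations with structural fatigue contribute 0.165389, so
  P(structural fatigue | strain alarm, ¬overloaded truck) = 0.165389 / 0.206189 ≈ 0.8021

Pr[structural fatigue | strain alarm, ¬overloaded truck] ≈ 0.8021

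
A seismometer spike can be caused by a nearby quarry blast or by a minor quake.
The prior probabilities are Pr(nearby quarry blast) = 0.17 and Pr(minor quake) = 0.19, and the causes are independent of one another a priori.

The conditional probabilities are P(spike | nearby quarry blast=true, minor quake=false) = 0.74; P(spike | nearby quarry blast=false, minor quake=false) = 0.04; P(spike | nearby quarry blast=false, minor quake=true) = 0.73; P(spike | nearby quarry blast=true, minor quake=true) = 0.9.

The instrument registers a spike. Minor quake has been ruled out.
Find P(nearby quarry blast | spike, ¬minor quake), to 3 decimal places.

P(nearby quarry blast | spike, ¬minor quake) ≈ 0.791

Numerator (weight on configurations with nearby quarry blast): 0.74·0.17 = 0.125800
Denominator P(spike | ¬minor quake): 0.04·0.83 + 0.74·0.17 = 0.159000
P(nearby quarry blast | spike, ¬minor quake) = 0.125800/0.159000 ≈ 0.791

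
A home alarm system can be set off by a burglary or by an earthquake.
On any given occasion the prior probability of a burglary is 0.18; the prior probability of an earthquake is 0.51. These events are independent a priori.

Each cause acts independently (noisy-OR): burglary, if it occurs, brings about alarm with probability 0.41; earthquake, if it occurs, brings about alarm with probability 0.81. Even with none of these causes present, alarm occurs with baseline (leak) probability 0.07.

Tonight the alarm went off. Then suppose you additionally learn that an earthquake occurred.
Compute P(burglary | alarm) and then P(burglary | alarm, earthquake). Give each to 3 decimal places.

P(burglary | alarm) ≈ 0.247; P(burglary | alarm, earthquake) ≈ 0.193

Under noisy-OR, P(alarm | causes) = 1 − (1−0.07)·∏(1−qᵢ) over the active causes.
Weight on burglary=true, given the evidence: 0.039805 + 0.082230 = 0.122035
The normalizing constant is 0.07·0.82·0.49 + 0.8233·0.82·0.51 + 0.4513·0.18·0.49 + 0.895747·0.18·0.51 = 0.494465
Posterior = 0.122035 / 0.494465 ≈ 0.247

Now condition on the additional information:
P(alarm | earthquake) = 0.8233×0.82 + 0.895747×0.18 = 0.675106 + 0.161234 = 0.836340
Of this, 0.161234 comes from 0.895747×0.18 (the burglary=true cases).
P(burglary | alarm, earthquake) = 0.161234 / 0.836340 ≈ 0.193
Conditioning on earthquake lowers the posterior on burglary: the classic explaining-away effect in a common-effect structure.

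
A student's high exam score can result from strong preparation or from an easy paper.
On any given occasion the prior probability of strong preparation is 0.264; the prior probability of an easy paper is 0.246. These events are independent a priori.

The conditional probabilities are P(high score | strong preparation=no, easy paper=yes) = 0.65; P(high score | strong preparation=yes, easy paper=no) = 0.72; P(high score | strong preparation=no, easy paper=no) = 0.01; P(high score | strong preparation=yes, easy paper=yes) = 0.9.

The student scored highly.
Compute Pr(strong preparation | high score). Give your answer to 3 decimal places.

Pr(strong preparation | high score) ≈ 0.621

P(high score) = 0.01*0.736*0.754 + 0.65*0.736*0.246 + 0.72*0.264*0.754 + 0.9*0.264*0.246 = 0.005549 + 0.117686 + 0.143320 + 0.058450 = 0.325005
Of this, 0.201770 comes from 0.143320 + 0.058450 (the strong preparation=true cases).
Hence the posterior is 0.201770/0.325005 ≈ 0.621.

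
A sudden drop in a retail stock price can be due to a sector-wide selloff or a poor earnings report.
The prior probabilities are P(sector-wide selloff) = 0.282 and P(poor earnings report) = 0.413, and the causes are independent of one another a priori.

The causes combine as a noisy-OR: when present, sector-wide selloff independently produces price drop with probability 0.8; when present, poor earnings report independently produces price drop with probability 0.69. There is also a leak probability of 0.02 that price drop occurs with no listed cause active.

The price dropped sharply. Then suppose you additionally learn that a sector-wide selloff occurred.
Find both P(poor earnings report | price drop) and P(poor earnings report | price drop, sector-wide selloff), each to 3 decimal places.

Under noisy-OR, P(price drop | causes) = 1 − (1−0.02)·∏(1−qᵢ) over the active causes.
Weight on poor earnings report=true, given the evidence: 0.206447 + 0.109390 = 0.315837
Normalizer over all consistent configurations: 0.02×0.718×0.587 + 0.6962×0.718×0.413 + 0.804×0.282×0.587 + 0.93924×0.282×0.413 = 0.457355
P(poor earnings report | price drop) = 0.315837/0.457355 ≈ 0.691

Now also conditioning on sector-wide selloff=true:
Enumerate both values of poor earnings report and weight by the priors:
  P(price drop | sector-wide selloff) = 0.804×0.587 + 0.93924×0.413
        = 0.471948 + 0.387906 = 0.859854
Keeping only the poor earnings report-present terms gives 0.387906, so
  P(poor earnings report | price drop, sector-wide selloff) = 0.387906 / 0.859854 ≈ 0.451
The drop from 0.691 to 0.451 is the explaining-away (discounting) effect.

P(poor earnings report | price drop) ≈ 0.691; P(poor earnings report | price drop, sector-wide selloff) ≈ 0.451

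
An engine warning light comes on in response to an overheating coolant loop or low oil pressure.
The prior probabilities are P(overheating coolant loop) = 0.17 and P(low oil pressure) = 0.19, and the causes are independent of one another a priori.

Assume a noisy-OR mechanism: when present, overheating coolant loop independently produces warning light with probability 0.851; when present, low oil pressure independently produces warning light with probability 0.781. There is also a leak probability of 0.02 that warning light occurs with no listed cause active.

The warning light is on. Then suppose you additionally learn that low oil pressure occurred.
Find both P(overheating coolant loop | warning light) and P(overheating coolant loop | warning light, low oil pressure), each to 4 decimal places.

Under noisy-OR, P(warning light | causes) = 1 − (1−0.02)·∏(1−qᵢ) over the active causes.
Numerator (weight on configurations with overheating coolant loop): 0.117593 + 0.031267 = 0.148860
Denominator P(warning light): 0.02·0.83·0.81 + 0.78538·0.83·0.19 + 0.85398·0.17·0.81 + 0.968022·0.17·0.19 = 0.286160
P(overheating coolant loop | warning light) = 0.148860/0.286160 ≈ 0.5202

With the extra evidence:
P(warning light | low oil pressure) = 0.78538*0.83 + 0.968022*0.17 = 0.651865 + 0.164564 = 0.816429
The overheating coolant loop-present share is 0.968022*0.17 = 0.164564.
Hence the posterior is 0.164564/0.816429 ≈ 0.2016.
The drop from 0.5202 to 0.2016 is the explaining-away (discounting) effect.

P(overheating coolant loop | warning light) ≈ 0.5202; P(overheating coolant loop | warning light, low oil pressure) ≈ 0.2016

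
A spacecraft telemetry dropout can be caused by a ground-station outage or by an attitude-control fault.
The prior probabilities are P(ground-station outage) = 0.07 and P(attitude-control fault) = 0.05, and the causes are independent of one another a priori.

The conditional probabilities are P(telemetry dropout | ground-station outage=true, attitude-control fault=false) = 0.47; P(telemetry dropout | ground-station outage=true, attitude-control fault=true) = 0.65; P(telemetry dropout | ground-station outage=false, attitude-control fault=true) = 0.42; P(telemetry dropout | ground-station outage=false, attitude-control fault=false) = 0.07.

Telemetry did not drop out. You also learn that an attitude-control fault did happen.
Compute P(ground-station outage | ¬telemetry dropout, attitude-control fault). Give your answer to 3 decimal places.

By total probability over both values of ground-station outage:
  P(¬telemetry dropout | attitude-control fault) = 0.58×0.93 + 0.35×0.07
        = 0.539400 + 0.024500 = 0.563900
Keeping only the ground-station outage-present terms gives 0.024500, so
  P(ground-station outage | ¬telemetry dropout, attitude-control fault) = 0.024500 / 0.563900 ≈ 0.043

P(ground-station outage | ¬telemetry dropout, attitude-control fault) ≈ 0.043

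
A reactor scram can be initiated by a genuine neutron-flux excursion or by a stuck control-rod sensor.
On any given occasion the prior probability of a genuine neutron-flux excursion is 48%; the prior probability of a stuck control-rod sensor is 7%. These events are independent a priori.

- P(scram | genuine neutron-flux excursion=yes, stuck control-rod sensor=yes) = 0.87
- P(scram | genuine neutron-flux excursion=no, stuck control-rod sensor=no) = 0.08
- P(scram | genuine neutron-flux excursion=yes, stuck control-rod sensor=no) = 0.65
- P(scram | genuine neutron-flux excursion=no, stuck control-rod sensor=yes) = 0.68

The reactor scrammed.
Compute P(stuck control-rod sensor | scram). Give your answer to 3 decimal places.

Weight on stuck control-rod sensor=true, given the evidence: 0.024752 + 0.029232 = 0.053984
Denominator P(scram): 0.08×0.52×0.93 + 0.68×0.52×0.07 + 0.65×0.48×0.93 + 0.87×0.48×0.07 = 0.382832
Posterior = 0.053984 / 0.382832 ≈ 0.141

P(stuck control-rod sensor | scram) ≈ 0.141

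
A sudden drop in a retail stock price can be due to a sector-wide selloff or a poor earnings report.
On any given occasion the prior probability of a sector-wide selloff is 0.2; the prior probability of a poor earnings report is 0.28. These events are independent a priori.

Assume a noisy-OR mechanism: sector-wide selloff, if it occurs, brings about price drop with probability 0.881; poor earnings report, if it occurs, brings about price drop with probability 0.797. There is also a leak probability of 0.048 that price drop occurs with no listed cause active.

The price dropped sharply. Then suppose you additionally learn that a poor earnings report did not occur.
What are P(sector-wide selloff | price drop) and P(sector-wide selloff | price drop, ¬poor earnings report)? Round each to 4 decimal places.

P(sector-wide selloff | price drop) ≈ 0.4668; P(sector-wide selloff | price drop, ¬poor earnings report) ≈ 0.8220

Under noisy-OR, P(price drop | causes) = 1 − (1−0.048)·∏(1−qᵢ) over the active causes.
Sum P(price drop|·) weighted by the priors over the 4 (sector-wide selloff, poor earnings report) configurations:
  P(price drop) = 0.048×0.8×0.72 + 0.806744×0.8×0.28 + 0.886712×0.2×0.72 + 0.977003×0.2×0.28
        = 0.027648 + 0.180711 + 0.127687 + 0.054712 = 0.390758
Keeping only the sector-wide selloff-present terms gives 0.182399, so
  P(sector-wide selloff | price drop) = 0.182399 / 0.390758 ≈ 0.4668

Now also conditioning on poor earnings report≠true:
P(price drop | ¬poor earnings report) = 0.048·0.8 + 0.886712·0.2 = 0.038400 + 0.177342 = 0.215742
Restricting to configurations with sector-wide selloff present: 0.886712·0.2 = 0.177342.
So P(sector-wide selloff | price drop, ¬poor earnings report) = 0.177342/0.215742 ≈ 0.8220.
Ruling out poor earnings report raises the posterior on sector-wide selloff — the flip side of explaining away.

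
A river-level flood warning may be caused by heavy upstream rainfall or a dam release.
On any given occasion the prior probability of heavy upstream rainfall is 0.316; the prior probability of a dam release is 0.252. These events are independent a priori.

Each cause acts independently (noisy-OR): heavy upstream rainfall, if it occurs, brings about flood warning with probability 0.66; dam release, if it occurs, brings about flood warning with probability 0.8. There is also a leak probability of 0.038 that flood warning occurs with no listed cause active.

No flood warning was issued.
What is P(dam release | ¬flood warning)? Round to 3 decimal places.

P(dam release | ¬flood warning) ≈ 0.063

Under noisy-OR, P(flood warning | causes) = 1 − (1−0.038)·∏(1−qᵢ) over the active causes.
P(¬flood warning) = 0.962×0.684×0.748 + 0.1924×0.684×0.252 + 0.32708×0.316×0.748 + 0.065416×0.316×0.252 = 0.492190 + 0.033164 + 0.077311 + 0.005209 = 0.607874
The dam release-present share is 0.033164 + 0.005209 = 0.038373.
So P(dam release | ¬flood warning) = 0.038373/0.607874 ≈ 0.063.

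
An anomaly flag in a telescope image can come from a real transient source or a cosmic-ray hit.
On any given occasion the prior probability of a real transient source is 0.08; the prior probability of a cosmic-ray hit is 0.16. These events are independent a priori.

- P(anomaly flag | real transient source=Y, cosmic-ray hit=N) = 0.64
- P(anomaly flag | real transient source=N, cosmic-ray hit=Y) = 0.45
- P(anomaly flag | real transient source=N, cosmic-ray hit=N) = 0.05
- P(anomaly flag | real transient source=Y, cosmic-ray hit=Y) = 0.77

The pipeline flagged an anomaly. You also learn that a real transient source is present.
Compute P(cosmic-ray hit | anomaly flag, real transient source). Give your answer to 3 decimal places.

P(anomaly flag | real transient source) = 0.64·0.84 + 0.77·0.16 = 0.537600 + 0.123200 = 0.660800
Restricting to configurations with cosmic-ray hit present: 0.77·0.16 = 0.123200.
Hence the posterior is 0.123200/0.660800 ≈ 0.186.

P(cosmic-ray hit | anomaly flag, real transient source) ≈ 0.186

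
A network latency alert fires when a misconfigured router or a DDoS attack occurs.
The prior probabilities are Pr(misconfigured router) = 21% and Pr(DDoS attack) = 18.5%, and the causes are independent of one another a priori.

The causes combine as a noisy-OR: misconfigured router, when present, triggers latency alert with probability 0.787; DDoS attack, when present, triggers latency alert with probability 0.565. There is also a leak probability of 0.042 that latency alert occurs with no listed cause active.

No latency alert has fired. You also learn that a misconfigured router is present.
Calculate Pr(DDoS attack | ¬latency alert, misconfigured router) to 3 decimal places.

Pr(DDoS attack | ¬latency alert, misconfigured router) ≈ 0.090

Under noisy-OR, P(latency alert | causes) = 1 − (1−0.042)·∏(1−qᵢ) over the active causes.
P(¬latency alert | misconfigured router) = 0.204054*0.815 + 0.088763*0.185 = 0.166304 + 0.016421 = 0.182725
Restricting to configurations with DDoS attack present: 0.088763*0.185 = 0.016421.
Hence the posterior is 0.016421/0.182725 ≈ 0.090.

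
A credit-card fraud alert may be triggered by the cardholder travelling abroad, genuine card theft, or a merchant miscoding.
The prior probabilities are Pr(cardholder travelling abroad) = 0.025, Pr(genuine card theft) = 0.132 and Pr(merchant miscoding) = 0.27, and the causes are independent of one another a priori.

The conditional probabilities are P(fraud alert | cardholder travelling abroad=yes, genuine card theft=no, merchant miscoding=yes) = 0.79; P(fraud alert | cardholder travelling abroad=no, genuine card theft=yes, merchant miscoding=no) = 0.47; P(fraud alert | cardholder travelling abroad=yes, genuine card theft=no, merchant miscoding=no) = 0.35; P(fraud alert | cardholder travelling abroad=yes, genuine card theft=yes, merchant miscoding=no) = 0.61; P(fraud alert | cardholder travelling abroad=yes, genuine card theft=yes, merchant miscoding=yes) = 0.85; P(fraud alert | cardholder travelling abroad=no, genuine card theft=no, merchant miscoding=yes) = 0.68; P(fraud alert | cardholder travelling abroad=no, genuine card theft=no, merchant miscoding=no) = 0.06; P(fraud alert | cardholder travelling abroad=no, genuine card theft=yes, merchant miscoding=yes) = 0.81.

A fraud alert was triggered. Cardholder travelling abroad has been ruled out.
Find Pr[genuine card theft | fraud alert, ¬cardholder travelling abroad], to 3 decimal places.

Pr[genuine card theft | fraud alert, ¬cardholder travelling abroad] ≈ 0.273

For the numerator, keep only genuine card theft=true terms: 0.045289 + 0.028868 = 0.074157
The normalizing constant is 0.06*0.868*0.73 + 0.68*0.868*0.27 + 0.47*0.132*0.73 + 0.81*0.132*0.27 = 0.271540
P(genuine card theft | fraud alert, ¬cardholder travelling abroad) = 0.074157/0.271540 ≈ 0.273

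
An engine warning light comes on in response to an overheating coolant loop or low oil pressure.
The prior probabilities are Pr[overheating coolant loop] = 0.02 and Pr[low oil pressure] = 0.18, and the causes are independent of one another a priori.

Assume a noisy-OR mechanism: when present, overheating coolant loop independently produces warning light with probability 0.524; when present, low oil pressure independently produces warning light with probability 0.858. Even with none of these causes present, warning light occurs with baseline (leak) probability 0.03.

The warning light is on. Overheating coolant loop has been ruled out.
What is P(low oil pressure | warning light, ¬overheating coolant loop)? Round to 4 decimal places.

Under noisy-OR, P(warning light | causes) = 1 − (1−0.03)·∏(1−qᵢ) over the active causes.
P(warning light | ¬overheating coolant loop) = 0.03·0.82 + 0.86226·0.18 = 0.024600 + 0.155207 = 0.179807
Of this, 0.155207 comes from 0.86226·0.18 (the low oil pressure=true cases).
P(low oil pressure | warning light, ¬overheating coolant loop) = 0.155207 / 0.179807 ≈ 0.8632

P(low oil pressure | warning light, ¬overheating coolant loop) ≈ 0.8632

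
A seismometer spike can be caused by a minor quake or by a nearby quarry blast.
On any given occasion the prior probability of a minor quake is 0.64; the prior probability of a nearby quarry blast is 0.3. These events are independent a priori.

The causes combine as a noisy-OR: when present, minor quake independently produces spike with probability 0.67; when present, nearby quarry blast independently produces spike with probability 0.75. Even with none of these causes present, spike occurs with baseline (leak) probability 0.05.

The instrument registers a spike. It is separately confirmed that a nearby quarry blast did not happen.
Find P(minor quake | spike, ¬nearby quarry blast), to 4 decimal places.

P(minor quake | spike, ¬nearby quarry blast) ≈ 0.9606

Under noisy-OR, P(spike | causes) = 1 − (1−0.05)·∏(1−qᵢ) over the active causes.
Sum P(spike|·) weighted by the priors over both values of minor quake:
  P(spike | ¬nearby quarry blast) = 0.05·0.36 + 0.6865·0.64
        = 0.018000 + 0.439360 = 0.457360
Keeping only the minor quake-present terms gives 0.439360, so
  P(minor quake | spike, ¬nearby quarry blast) = 0.439360 / 0.457360 ≈ 0.9606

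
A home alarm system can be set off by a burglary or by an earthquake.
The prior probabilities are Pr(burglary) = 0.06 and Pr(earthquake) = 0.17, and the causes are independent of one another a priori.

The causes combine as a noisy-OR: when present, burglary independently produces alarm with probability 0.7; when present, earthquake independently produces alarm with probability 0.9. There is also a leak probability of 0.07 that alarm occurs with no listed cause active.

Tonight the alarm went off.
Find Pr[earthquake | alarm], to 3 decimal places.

Under noisy-OR, P(alarm | causes) = 1 − (1−0.07)·∏(1−qᵢ) over the active causes.
Weight on earthquake=true, given the evidence: 0.144939 + 0.009915 = 0.154854
The normalizing constant is 0.07·0.94·0.83 + 0.907·0.94·0.17 + 0.721·0.06·0.83 + 0.9721·0.06·0.17 = 0.245374
P(earthquake | alarm) = 0.154854/0.245374 ≈ 0.631

Pr[earthquake | alarm] ≈ 0.631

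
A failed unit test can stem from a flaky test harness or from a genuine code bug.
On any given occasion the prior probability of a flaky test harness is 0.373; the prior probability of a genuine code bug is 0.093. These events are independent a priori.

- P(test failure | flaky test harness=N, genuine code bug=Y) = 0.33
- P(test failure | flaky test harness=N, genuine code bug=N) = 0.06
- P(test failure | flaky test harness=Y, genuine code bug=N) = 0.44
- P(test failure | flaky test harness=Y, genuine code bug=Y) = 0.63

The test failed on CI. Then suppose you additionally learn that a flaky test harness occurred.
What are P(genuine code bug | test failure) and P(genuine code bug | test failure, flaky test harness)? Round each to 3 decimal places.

P(test failure) = 0.06×0.627×0.907 + 0.33×0.627×0.093 + 0.44×0.373×0.907 + 0.63×0.373×0.093 = 0.034121 + 0.019243 + 0.148857 + 0.021854 = 0.224075
Restricting to configurations with genuine code bug present: 0.019243 + 0.021854 = 0.041097.
So P(genuine code bug | test failure) = 0.041097/0.224075 ≈ 0.183.

Now condition on the additional information:
Enumerate both values of genuine code bug and weight by the priors:
  P(test failure | flaky test harness) = 0.44*0.907 + 0.63*0.093
        = 0.399080 + 0.058590 = 0.457670
The terms with genuine code bug present sum to 0.058590, so
  P(genuine code bug | test failure, flaky test harness) = 0.058590 / 0.457670 ≈ 0.128
Conditioning on flaky test harness lowers the posterior on genuine code bug: the classic explaining-away effect in a common-effect structure.

P(genuine code bug | test failure) ≈ 0.183; P(genuine code bug | test failure, flaky test harness) ≈ 0.128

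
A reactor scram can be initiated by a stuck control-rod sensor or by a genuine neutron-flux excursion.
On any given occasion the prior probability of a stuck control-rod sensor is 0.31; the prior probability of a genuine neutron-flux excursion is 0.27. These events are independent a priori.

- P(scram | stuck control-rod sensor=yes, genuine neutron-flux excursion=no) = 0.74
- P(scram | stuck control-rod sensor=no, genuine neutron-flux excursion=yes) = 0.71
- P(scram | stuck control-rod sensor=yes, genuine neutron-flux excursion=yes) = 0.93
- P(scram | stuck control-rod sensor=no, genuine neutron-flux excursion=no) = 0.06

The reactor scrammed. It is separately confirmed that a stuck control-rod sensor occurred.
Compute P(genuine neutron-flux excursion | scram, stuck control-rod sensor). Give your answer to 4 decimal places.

P(scram | stuck control-rod sensor) = 0.74·0.73 + 0.93·0.27 = 0.540200 + 0.251100 = 0.791300
Of this, 0.251100 comes from 0.93·0.27 (the genuine neutron-flux excursion=true cases).
So P(genuine neutron-flux excursion | scram, stuck control-rod sensor) = 0.251100/0.791300 ≈ 0.3173.

P(genuine neutron-flux excursion | scram, stuck control-rod sensor) ≈ 0.3173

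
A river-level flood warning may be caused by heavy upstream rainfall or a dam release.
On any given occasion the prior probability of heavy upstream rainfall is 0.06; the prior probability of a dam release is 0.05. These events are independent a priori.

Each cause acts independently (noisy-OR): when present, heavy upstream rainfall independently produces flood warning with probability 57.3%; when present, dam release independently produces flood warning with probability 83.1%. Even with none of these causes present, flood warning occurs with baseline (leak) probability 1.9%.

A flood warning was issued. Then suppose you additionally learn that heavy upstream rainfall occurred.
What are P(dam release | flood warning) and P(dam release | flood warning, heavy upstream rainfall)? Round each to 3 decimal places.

P(dam release | flood warning) ≈ 0.456; P(dam release | flood warning, heavy upstream rainfall) ≈ 0.078

Under noisy-OR, P(flood warning | causes) = 1 − (1−0.019)·∏(1−qᵢ) over the active causes.
Enumerate the 4 (heavy upstream rainfall, dam release) configurations and weight by the priors:
  P(flood warning) = 0.019×0.94×0.95 + 0.834211×0.94×0.05 + 0.581113×0.06×0.95 + 0.929208×0.06×0.05
        = 0.016967 + 0.039208 + 0.033123 + 0.002788 = 0.092086
Keeping only the dam release-present terms gives 0.041996, so
  P(dam release | flood warning) = 0.041996 / 0.092086 ≈ 0.456

With the extra evidence:
Enumerate both values of dam release and weight by the priors:
  P(flood warning | heavy upstream rainfall) = 0.581113*0.95 + 0.929208*0.05
        = 0.552057 + 0.046460 = 0.598517
Configurations with dam release contribute 0.046460, so
  P(dam release | flood warning, heavy upstream rainfall) = 0.046460 / 0.598517 ≈ 0.078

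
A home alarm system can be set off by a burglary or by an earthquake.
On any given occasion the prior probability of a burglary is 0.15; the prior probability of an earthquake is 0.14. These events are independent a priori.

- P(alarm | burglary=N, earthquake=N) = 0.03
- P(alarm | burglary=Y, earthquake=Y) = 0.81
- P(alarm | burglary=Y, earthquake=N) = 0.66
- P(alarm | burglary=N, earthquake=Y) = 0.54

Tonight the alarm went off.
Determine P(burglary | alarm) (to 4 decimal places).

P(burglary | alarm) ≈ 0.5424

Enumerate the 4 (burglary, earthquake) configurations and weight by the priors:
  P(alarm) = 0.03·0.85·0.86 + 0.54·0.85·0.14 + 0.66·0.15·0.86 + 0.81·0.15·0.14
        = 0.021930 + 0.064260 + 0.085140 + 0.017010 = 0.188340
Keeping only the burglary-present terms gives 0.102150, so
  P(burglary | alarm) = 0.102150 / 0.188340 ≈ 0.5424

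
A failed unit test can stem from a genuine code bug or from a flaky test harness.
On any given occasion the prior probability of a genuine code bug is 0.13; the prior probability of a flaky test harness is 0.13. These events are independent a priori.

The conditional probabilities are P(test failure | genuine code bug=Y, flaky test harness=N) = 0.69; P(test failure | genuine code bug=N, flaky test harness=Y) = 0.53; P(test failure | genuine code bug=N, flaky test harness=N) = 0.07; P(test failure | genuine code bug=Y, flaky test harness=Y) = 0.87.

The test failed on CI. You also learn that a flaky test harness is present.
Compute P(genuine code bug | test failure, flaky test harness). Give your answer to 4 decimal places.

P(genuine code bug | test failure, flaky test harness) ≈ 0.1970

P(test failure | flaky test harness) = 0.53·0.87 + 0.87·0.13 = 0.461100 + 0.113100 = 0.574200
The genuine code bug-present share is 0.87·0.13 = 0.113100.
Hence the posterior is 0.113100/0.574200 ≈ 0.1970.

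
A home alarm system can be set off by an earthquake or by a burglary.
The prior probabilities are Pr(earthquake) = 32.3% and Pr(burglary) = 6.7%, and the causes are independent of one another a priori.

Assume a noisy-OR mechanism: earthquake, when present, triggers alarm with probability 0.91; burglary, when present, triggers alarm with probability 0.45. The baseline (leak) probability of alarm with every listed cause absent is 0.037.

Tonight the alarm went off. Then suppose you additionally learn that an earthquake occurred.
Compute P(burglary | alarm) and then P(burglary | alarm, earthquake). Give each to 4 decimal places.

P(burglary | alarm) ≈ 0.1232; P(burglary | alarm, earthquake) ≈ 0.0697

Under noisy-OR, P(alarm | causes) = 1 − (1−0.037)·∏(1−qᵢ) over the active causes.
P(alarm) = 0.037×0.677×0.933 + 0.47035×0.677×0.067 + 0.91333×0.323×0.933 + 0.952331×0.323×0.067 = 0.023371 + 0.021335 + 0.275240 + 0.020609 = 0.340555
Of this, 0.041944 comes from 0.021335 + 0.020609 (the burglary=true cases).
So P(burglary | alarm) = 0.041944/0.340555 ≈ 0.1232.

Now also conditioning on earthquake=true:
P(alarm | earthquake) = 0.91333×0.933 + 0.952331×0.067 = 0.852137 + 0.063806 = 0.915943
Of this, 0.063806 comes from 0.952331×0.067 (the burglary=true cases).
Hence the posterior is 0.063806/0.915943 ≈ 0.0697.
Conditioning on earthquake lowers the posterior on burglary: the classic explaining-away effect in a common-effect structure.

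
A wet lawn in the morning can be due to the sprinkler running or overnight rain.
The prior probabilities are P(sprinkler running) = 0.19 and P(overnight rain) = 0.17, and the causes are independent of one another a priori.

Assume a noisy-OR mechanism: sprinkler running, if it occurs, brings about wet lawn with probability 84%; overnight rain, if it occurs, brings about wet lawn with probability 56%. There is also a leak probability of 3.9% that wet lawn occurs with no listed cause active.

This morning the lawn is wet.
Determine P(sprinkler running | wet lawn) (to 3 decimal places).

P(sprinkler running | wet lawn) ≈ 0.607

Under noisy-OR, P(wet lawn | causes) = 1 − (1−0.039)·∏(1−qᵢ) over the active causes.
P(wet lawn) = 0.039·0.81·0.83 + 0.57716·0.81·0.17 + 0.84624·0.19·0.83 + 0.932346·0.19·0.17 = 0.026220 + 0.079475 + 0.133452 + 0.030115 = 0.269262
Of this, 0.163567 comes from 0.133452 + 0.030115 (the sprinkler running=true cases).
So P(sprinkler running | wet lawn) = 0.163567/0.269262 ≈ 0.607.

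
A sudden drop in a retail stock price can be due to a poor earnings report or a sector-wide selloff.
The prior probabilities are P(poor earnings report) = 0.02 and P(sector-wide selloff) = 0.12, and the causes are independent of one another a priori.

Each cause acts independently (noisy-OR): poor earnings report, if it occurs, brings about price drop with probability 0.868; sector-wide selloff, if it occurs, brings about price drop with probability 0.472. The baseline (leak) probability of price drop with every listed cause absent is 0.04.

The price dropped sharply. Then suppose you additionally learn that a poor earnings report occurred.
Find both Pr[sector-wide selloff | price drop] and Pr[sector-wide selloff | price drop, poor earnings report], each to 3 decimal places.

Pr[sector-wide selloff | price drop] ≈ 0.547; Pr[sector-wide selloff | price drop, poor earnings report] ≈ 0.127

Under noisy-OR, P(price drop | causes) = 1 − (1−0.04)·∏(1−qᵢ) over the active causes.
Weight on sector-wide selloff=true, given the evidence: 0.057991 + 0.002239 = 0.060230
Denominator P(price drop): 0.04×0.98×0.88 + 0.49312×0.98×0.12 + 0.87328×0.02×0.88 + 0.933092×0.02×0.12 = 0.110096
Posterior = 0.060230 / 0.110096 ≈ 0.547

Now also conditioning on poor earnings report=true:
Sum P(price drop|·) weighted by the priors over both values of sector-wide selloff:
  P(price drop | poor earnings report) = 0.87328×0.88 + 0.933092×0.12
        = 0.768486 + 0.111971 = 0.880457
The terms with sector-wide selloff present sum to 0.111971, so
  P(sector-wide selloff | price drop, poor earnings report) = 0.111971 / 0.880457 ≈ 0.127
The drop from 0.547 to 0.127 is the explaining-away (discounting) effect.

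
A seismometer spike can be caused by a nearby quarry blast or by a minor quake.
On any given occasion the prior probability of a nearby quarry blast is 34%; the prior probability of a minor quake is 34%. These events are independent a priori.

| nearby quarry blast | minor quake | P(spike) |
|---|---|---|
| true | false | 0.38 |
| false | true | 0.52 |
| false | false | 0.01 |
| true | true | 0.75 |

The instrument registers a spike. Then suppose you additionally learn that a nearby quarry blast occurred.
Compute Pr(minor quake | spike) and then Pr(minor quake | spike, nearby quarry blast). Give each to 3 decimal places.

P(spike) = 0.01·0.66·0.66 + 0.52·0.66·0.34 + 0.38·0.34·0.66 + 0.75·0.34·0.34 = 0.004356 + 0.116688 + 0.085272 + 0.086700 = 0.293016
The minor quake-present share is 0.116688 + 0.086700 = 0.203388.
Hence the posterior is 0.203388/0.293016 ≈ 0.694.

Now also conditioning on nearby quarry blast=true:
Weight on minor quake=true, given the evidence: 0.75×0.34 = 0.255000
Normalizer over all consistent configurations: 0.38×0.66 + 0.75×0.34 = 0.505800
Posterior = 0.255000 / 0.505800 ≈ 0.504

Pr(minor quake | spike) ≈ 0.694; Pr(minor quake | spike, nearby quarry blast) ≈ 0.504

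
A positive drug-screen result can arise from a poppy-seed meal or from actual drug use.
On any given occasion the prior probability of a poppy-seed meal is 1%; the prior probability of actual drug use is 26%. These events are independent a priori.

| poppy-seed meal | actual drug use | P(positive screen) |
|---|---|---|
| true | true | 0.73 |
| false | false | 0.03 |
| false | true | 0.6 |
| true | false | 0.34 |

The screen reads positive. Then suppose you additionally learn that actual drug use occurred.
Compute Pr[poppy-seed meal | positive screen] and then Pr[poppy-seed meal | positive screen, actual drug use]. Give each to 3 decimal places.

By total probability over the 4 (poppy-seed meal, actual drug use) configurations:
  P(positive screen) = 0.03×0.99×0.74 + 0.6×0.99×0.26 + 0.34×0.01×0.74 + 0.73×0.01×0.26
        = 0.021978 + 0.154440 + 0.002516 + 0.001898 = 0.180832
Keeping only the poppy-seed meal-present terms gives 0.004414, so
  P(poppy-seed meal | positive screen) = 0.004414 / 0.180832 ≈ 0.024

Now also conditioning on actual drug use=true:
Numerator (weight on configurations with poppy-seed meal): 0.73*0.01 = 0.007300
Normalizer over all consistent configurations: 0.6*0.99 + 0.73*0.01 = 0.601300
Posterior = 0.007300 / 0.601300 ≈ 0.012

Pr[poppy-seed meal | positive screen] ≈ 0.024; Pr[poppy-seed meal | positive screen, actual drug use] ≈ 0.012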